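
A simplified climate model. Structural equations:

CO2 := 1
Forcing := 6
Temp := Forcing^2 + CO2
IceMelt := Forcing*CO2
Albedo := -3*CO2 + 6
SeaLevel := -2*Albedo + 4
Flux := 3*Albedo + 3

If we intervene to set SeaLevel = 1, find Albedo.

do(SeaLevel=1) replaces the equation SeaLevel := -2*Albedo + 4 with the constant SeaLevel = 1.
Since Albedo is not a descendant of the intervened variable, it is unaffected.
Albedo = -3*CO2 + 6  [with CO2=1]  = 3

3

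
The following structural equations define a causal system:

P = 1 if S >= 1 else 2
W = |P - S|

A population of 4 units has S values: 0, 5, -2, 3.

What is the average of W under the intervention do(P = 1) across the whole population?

2.5

The intervention sets P=1 in all 4 units regardless of S. Recomputing W per unit gives 1, 4, 3, 2; average 2.5.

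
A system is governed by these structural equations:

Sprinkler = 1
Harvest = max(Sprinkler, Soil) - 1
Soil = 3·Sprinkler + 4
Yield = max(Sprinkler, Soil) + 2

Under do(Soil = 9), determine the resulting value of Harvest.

8

Under do(Soil=9), the mechanism Soil = 3·Sprinkler + 4 is discarded; Soil is fixed at 9.
Harvest = max(Sprinkler, Soil) - 1  [with Sprinkler=1, Soil=9]  = 8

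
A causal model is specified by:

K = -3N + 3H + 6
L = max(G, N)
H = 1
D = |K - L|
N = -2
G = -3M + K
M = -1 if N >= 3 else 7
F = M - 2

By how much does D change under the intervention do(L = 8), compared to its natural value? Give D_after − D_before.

Intervening sets L = 8 and removes its equation (L = max(G, N)).
K = -3N + 3H + 6  [with N=-2, H=1]  = 15
D = |K - L|  [with K=15, L=8]  = 7
Without intervention: M = -1 if N >= 3 else 7  [with N=-2]  = 7; K = -3N + 3H + 6  [with N=-2, H=1]  = 15; G = -3M + K  [with M=7, K=15]  = -6; L = max(G, N)  [with G=-6, N=-2]  = -2; D = |K - L|  [with K=15, L=-2]  = 17.
Change = 7 − 17 = -10.

-10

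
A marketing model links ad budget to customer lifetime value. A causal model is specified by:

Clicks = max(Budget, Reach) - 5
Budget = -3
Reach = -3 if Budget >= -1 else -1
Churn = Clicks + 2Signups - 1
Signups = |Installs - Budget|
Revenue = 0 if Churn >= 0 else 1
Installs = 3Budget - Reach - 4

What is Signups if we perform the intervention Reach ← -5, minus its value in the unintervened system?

-4

do(Reach=-5) replaces the equation Reach = -3 if Budget >= -1 else -1 with the constant Reach = -5.
Installs = 3Budget - Reach - 4  [with Budget=-3, Reach=-5]  = -8
Signups = |Installs - Budget|  [with Installs=-8, Budget=-3]  = 5
Without intervention: Reach = -3 if Budget >= -1 else -1  [with Budget=-3]  = -1; Installs = 3Budget - Reach - 4  [with Budget=-3, Reach=-1]  = -12; Signups = |Installs - Budget|  [with Installs=-12, Budget=-3]  = 9.
Change = 5 − 9 = -4.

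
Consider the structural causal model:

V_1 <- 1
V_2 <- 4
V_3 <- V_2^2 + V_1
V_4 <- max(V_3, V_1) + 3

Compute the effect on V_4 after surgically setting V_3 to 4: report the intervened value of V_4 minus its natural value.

-13

The intervention breaks the incoming arrows to V_3: V_3 <- V_2^2 + V_1 no longer applies, and V_3 = 4.
V_4 = max(V_3, V_1) + 3  [with V_3=4, V_1=1]  = 7
Without intervention: V_3 = V_2^2 + V_1  [with V_2=4, V_1=1]  = 17; V_4 = max(V_3, V_1) + 3  [with V_3=17, V_1=1]  = 20.
Change = 7 − 20 = -13.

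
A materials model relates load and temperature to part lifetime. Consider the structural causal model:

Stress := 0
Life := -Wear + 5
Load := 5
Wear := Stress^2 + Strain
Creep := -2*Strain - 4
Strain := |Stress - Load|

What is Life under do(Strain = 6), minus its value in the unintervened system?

-1

The intervention breaks the incoming arrows to Strain: Strain := |Stress - Load| no longer applies, and Strain = 6.
Wear = Stress^2 + Strain  [with Stress=0, Strain=6]  = 6
Life = -Wear + 5  [with Wear=6]  = -1
Without intervention: Strain = |Stress - Load|  [with Stress=0, Load=5]  = 5; Wear = Stress^2 + Strain  [with Stress=0, Strain=5]  = 5; Life = -Wear + 5  [with Wear=5]  = 0.
Change = -1 − 0 = -1.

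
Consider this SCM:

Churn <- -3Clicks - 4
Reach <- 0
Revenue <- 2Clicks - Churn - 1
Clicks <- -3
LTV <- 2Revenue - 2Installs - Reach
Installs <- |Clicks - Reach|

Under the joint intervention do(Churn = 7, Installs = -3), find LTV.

-22

The joint intervention fixes Churn = 7, Installs = -3, removing each variable's own equation.
Revenue = 2Clicks - Churn - 1  [with Clicks=-3, Churn=7]  = -14
LTV = 2Revenue - 2Installs - Reach  [with Revenue=-14, Installs=-3, Reach=0]  = -22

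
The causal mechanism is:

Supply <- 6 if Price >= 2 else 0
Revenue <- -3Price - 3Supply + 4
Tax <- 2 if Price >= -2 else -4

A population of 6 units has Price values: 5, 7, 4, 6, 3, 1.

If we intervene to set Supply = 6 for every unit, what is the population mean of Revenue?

-27

The intervention sets Supply=6 in all 6 units regardless of Price. Recomputing Revenue per unit gives -29, -35, -26, -32, -23, -17; average -27.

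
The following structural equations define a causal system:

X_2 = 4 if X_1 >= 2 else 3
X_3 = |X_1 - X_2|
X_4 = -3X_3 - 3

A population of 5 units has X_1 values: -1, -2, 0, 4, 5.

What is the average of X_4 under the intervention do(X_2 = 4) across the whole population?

Every unit gets X_2=4 under the intervention. X_4 values become -18, -21, -15, -3, -6; E[X_4|do(X_2=4)] = -12.6.

-12.6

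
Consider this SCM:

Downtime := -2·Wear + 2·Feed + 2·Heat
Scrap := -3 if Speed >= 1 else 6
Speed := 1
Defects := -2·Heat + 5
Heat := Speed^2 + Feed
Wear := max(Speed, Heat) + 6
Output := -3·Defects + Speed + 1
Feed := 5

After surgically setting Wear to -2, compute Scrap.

-3

Under do(Wear=-2), the mechanism Wear := max(Speed, Heat) + 6 is discarded; Wear is fixed at -2.
Since Scrap is not a descendant of the intervened variable, it is unaffected.
Scrap = -3 if Speed >= 1 else 6  [with Speed=1]  = -3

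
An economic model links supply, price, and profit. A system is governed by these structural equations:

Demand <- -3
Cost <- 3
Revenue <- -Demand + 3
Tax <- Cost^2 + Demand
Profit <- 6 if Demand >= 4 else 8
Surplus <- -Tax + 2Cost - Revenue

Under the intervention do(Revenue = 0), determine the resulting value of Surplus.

The intervention breaks the incoming arrows to Revenue: Revenue <- -Demand + 3 no longer applies, and Revenue = 0.
Tax = Cost^2 + Demand  [with Cost=3, Demand=-3]  = 6
Surplus = -Tax + 2Cost - Revenue  [with Tax=6, Cost=3, Revenue=0]  = 0

0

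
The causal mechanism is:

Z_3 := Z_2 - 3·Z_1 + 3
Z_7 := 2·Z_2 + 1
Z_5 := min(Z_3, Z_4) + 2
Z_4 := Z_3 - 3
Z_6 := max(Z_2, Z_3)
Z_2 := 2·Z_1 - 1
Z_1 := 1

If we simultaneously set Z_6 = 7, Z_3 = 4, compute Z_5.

3

Under do(Z_6 = 7, Z_3 = 4), each intervened variable's structural equation is replaced by its fixed value.
Z_4 = Z_3 - 3  [with Z_3=4]  = 1
Z_5 = min(Z_3, Z_4) + 2  [with Z_3=4, Z_4=1]  = 3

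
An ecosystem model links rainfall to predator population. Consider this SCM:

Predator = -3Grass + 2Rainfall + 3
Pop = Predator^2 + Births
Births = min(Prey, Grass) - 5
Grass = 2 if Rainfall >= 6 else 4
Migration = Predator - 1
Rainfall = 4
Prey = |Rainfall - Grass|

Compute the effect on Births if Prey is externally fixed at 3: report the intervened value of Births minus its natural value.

do(Prey=3) replaces the equation Prey = |Rainfall - Grass| with the constant Prey = 3.
Grass = 2 if Rainfall >= 6 else 4  [with Rainfall=4]  = 4
Births = min(Prey, Grass) - 5  [with Prey=3, Grass=4]  = -2
Without intervention: Grass = 2 if Rainfall >= 6 else 4  [with Rainfall=4]  = 4; Prey = |Rainfall - Grass|  [with Rainfall=4, Grass=4]  = 0; Births = min(Prey, Grass) - 5  [with Prey=0, Grass=4]  = -5.
Change = -2 − (-5) = 3.

3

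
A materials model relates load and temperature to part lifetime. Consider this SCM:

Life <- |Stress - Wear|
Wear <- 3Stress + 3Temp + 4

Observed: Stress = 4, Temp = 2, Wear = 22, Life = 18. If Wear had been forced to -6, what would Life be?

10

The intervention breaks the incoming arrows to Wear: Wear <- 3Stress + 3Temp + 4 no longer applies, and Wear = -6.
Life = |Stress - Wear|  [with Stress=4, Wear=-6]  = 10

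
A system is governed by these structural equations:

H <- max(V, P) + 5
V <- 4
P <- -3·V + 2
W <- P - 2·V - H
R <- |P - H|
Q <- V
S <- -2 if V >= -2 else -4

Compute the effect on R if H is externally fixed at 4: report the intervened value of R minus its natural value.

do(H=4) replaces the equation H <- max(V, P) + 5 with the constant H = 4.
P = -3·V + 2  [with V=4]  = -10
R = |P - H|  [with P=-10, H=4]  = 14
Without intervention: P = -3·V + 2  [with V=4]  = -10; H = max(V, P) + 5  [with V=4, P=-10]  = 9; R = |P - H|  [with P=-10, H=9]  = 19.
Change = 14 − 19 = -5.

-5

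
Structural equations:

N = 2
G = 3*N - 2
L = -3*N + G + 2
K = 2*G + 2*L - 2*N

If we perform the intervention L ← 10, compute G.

Under do(L=10), the mechanism L = -3*N + G + 2 is discarded; L is fixed at 10.
Since G is not a descendant of the intervened variable, it is unaffected.
G = 3*N - 2  [with N=2]  = 4

4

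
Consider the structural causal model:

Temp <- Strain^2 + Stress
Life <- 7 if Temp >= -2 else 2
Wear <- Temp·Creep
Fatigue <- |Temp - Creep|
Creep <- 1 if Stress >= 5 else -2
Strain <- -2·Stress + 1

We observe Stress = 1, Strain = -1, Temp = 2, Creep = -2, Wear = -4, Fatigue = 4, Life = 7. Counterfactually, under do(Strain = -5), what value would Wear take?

do(Strain=-5) replaces the equation Strain <- -2·Stress + 1 with the constant Strain = -5.
Temp = Strain^2 + Stress  [with Strain=-5, Stress=1]  = 26
Creep = 1 if Stress >= 5 else -2  [with Stress=1]  = -2
Wear = Temp·Creep  [with Temp=26, Creep=-2]  = -52

-52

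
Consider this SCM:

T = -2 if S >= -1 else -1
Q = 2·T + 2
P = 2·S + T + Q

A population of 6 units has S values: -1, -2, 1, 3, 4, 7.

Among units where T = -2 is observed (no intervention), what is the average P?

E[P|T=-2] averages over only the 5 units with T=-2 (S = -1, 1, 3, 4, 7): P = -6, -2, 2, 4, 10, mean 1.6.

1.6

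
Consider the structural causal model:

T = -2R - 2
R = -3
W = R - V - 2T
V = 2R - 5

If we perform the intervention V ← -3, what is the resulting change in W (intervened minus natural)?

Under do(V=-3), the mechanism V = 2R - 5 is discarded; V is fixed at -3.
T = -2R - 2  [with R=-3]  = 4
W = R - V - 2T  [with R=-3, V=-3, T=4]  = -8
Without intervention: V = 2R - 5  [with R=-3]  = -11; T = -2R - 2  [with R=-3]  = 4; W = R - V - 2T  [with R=-3, V=-11, T=4]  = 0.
Change = -8 − 0 = -8.

-8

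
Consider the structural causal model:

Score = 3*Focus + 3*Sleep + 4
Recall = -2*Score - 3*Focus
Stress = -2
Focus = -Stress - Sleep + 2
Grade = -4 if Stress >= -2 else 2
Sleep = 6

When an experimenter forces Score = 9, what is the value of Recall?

-12

Intervening sets Score = 9 and removes its equation (Score = 3*Focus + 3*Sleep + 4).
Focus = -Stress - Sleep + 2  [with Stress=-2, Sleep=6]  = -2
Recall = -2*Score - 3*Focus  [with Score=9, Focus=-2]  = -12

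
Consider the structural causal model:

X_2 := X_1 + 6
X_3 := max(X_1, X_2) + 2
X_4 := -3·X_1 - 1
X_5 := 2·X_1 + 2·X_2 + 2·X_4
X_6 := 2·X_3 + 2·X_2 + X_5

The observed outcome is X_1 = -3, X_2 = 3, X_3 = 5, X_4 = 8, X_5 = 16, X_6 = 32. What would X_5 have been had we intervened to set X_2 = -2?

6

do(X_2=-2) replaces the equation X_2 := X_1 + 6 with the constant X_2 = -2.
X_4 = -3·X_1 - 1  [with X_1=-3]  = 8
X_5 = 2·X_1 + 2·X_2 + 2·X_4  [with X_1=-3, X_2=-2, X_4=8]  = 6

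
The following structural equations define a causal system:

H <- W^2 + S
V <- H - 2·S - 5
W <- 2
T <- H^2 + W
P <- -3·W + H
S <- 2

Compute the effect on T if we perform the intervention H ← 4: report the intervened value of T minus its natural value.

do(H=4) replaces the equation H <- W^2 + S with the constant H = 4.
T = H^2 + W  [with H=4, W=2]  = 18
Without intervention: H = W^2 + S  [with W=2, S=2]  = 6; T = H^2 + W  [with H=6, W=2]  = 38.
Change = 18 − 38 = -20.

-20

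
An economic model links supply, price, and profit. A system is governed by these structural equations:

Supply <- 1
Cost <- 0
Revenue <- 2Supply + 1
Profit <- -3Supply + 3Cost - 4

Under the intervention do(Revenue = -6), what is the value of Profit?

-7

The intervention breaks the incoming arrows to Revenue: Revenue <- 2Supply + 1 no longer applies, and Revenue = -6.
Profit is not downstream of the intervention, so its value is determined by the original equations.
Profit = -3Supply + 3Cost - 4  [with Supply=1, Cost=0]  = -7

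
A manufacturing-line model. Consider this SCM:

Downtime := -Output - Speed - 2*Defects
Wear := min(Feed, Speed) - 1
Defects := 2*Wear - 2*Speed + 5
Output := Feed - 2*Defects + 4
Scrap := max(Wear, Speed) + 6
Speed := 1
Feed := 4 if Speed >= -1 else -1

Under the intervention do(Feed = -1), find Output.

Under do(Feed=-1), the mechanism Feed := 4 if Speed >= -1 else -1 is discarded; Feed is fixed at -1.
Wear = min(Feed, Speed) - 1  [with Feed=-1, Speed=1]  = -2
Defects = 2*Wear - 2*Speed + 5  [with Wear=-2, Speed=1]  = -1
Output = Feed - 2*Defects + 4  [with Feed=-1, Defects=-1]  = 5

5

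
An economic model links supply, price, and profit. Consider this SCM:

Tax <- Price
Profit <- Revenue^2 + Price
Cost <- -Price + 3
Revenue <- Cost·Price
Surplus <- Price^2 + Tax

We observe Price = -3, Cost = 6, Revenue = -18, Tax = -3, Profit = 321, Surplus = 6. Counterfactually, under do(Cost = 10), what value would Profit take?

897

do(Cost=10) replaces the equation Cost <- -Price + 3 with the constant Cost = 10.
Revenue = Cost·Price  [with Cost=10, Price=-3]  = -30
Profit = Revenue^2 + Price  [with Revenue=-30, Price=-3]  = 897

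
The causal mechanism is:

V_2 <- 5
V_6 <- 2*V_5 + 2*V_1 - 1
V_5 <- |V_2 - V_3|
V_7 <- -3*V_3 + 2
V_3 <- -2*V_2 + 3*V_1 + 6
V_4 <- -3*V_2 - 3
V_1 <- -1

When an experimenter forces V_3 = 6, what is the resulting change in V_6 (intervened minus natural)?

The intervention breaks the incoming arrows to V_3: V_3 <- -2*V_2 + 3*V_1 + 6 no longer applies, and V_3 = 6.
V_5 = |V_2 - V_3|  [with V_2=5, V_3=6]  = 1
V_6 = 2*V_5 + 2*V_1 - 1  [with V_5=1, V_1=-1]  = -1
Without intervention: V_3 = -2*V_2 + 3*V_1 + 6  [with V_2=5, V_1=-1]  = -7; V_5 = |V_2 - V_3|  [with V_2=5, V_3=-7]  = 12; V_6 = 2*V_5 + 2*V_1 - 1  [with V_5=12, V_1=-1]  = 21.
Change = -1 − 21 = -22.

-22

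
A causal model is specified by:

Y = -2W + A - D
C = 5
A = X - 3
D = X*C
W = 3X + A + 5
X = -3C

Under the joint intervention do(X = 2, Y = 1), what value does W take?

10

Setting X = 2, Y = 1 by intervention discards those variables' equations.
A = X - 3  [with X=2]  = -1
W = 3X + A + 5  [with X=2, A=-1]  = 10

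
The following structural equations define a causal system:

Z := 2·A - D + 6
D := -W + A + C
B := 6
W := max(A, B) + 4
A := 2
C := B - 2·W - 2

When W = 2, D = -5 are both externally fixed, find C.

The joint intervention fixes W = 2, D = -5, removing each variable's own equation.
C = B - 2·W - 2  [with B=6, W=2]  = 0

0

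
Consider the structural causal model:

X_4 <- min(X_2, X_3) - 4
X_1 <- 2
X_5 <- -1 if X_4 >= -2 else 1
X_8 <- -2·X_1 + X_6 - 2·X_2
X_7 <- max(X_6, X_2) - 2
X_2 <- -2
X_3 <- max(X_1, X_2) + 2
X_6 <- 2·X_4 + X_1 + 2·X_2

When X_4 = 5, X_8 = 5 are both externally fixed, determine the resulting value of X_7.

Setting X_4 = 5, X_8 = 5 by intervention discards those variables' equations.
X_6 = 2·X_4 + X_1 + 2·X_2  [with X_4=5, X_1=2, X_2=-2]  = 8
X_7 = max(X_6, X_2) - 2  [with X_6=8, X_2=-2]  = 6

6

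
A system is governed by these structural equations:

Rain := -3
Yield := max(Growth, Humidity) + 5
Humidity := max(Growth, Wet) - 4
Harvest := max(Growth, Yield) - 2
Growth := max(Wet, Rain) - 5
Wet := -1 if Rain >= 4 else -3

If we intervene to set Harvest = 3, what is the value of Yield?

do(Harvest=3) replaces the equation Harvest := max(Growth, Yield) - 2 with the constant Harvest = 3.
Since Yield is not a descendant of the intervened variable, it is unaffected.
Wet = -1 if Rain >= 4 else -3  [with Rain=-3]  = -3
Growth = max(Wet, Rain) - 5  [with Wet=-3, Rain=-3]  = -8
Humidity = max(Growth, Wet) - 4  [with Growth=-8, Wet=-3]  = -7
Yield = max(Growth, Humidity) + 5  [with Growth=-8, Humidity=-7]  = -2

-2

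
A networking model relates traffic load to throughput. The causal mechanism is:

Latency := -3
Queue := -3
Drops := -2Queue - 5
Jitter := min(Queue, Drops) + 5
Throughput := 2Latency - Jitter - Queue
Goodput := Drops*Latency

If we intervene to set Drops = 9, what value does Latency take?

Under do(Drops=9), the mechanism Drops := -2Queue - 5 is discarded; Drops is fixed at 9.
Latency is not downstream of the intervention, so its value is determined by the original equations.

-3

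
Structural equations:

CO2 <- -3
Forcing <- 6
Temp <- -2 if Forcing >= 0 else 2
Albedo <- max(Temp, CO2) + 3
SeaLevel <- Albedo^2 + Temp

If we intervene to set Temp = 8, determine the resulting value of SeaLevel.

do(Temp=8) replaces the equation Temp <- -2 if Forcing >= 0 else 2 with the constant Temp = 8.
Albedo = max(Temp, CO2) + 3  [with Temp=8, CO2=-3]  = 11
SeaLevel = Albedo^2 + Temp  [with Albedo=11, Temp=8]  = 129

129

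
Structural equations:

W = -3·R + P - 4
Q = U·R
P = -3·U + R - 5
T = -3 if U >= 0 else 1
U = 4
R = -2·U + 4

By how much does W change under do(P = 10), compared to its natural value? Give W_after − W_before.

31

The intervention breaks the incoming arrows to P: P = -3·U + R - 5 no longer applies, and P = 10.
R = -2·U + 4  [with U=4]  = -4
W = -3·R + P - 4  [with R=-4, P=10]  = 18
Without intervention: R = -2·U + 4  [with U=4]  = -4; P = -3·U + R - 5  [with U=4, R=-4]  = -21; W = -3·R + P - 4  [with R=-4, P=-21]  = -13.
Change = 18 − (-13) = 31.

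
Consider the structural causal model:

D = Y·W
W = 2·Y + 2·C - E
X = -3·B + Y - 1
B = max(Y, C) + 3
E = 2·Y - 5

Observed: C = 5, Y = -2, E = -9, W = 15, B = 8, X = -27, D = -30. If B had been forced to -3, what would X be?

6

The intervention breaks the incoming arrows to B: B = max(Y, C) + 3 no longer applies, and B = -3.
X = -3·B + Y - 1  [with B=-3, Y=-2]  = 6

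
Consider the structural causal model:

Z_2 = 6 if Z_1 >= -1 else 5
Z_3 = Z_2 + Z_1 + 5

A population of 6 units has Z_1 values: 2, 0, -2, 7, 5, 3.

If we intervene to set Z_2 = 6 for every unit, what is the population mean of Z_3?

Every unit gets Z_2=6 under the intervention. Z_3 values become 13, 11, 9, 18, 16, 14; E[Z_3|do(Z_2=6)] = 13.5.

13.5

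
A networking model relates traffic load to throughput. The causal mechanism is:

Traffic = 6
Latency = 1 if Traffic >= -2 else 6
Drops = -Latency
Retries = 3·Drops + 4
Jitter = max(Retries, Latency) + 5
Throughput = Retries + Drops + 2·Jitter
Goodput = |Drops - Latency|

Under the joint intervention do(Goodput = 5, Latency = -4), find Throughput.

Under do(Goodput = 5, Latency = -4), each intervened variable's structural equation is replaced by its fixed value.
Drops = -Latency  [with Latency=-4]  = 4
Retries = 3·Drops + 4  [with Drops=4]  = 16
Jitter = max(Retries, Latency) + 5  [with Retries=16, Latency=-4]  = 21
Throughput = Retries + Drops + 2·Jitter  [with Retries=16, Drops=4, Jitter=21]  = 62

62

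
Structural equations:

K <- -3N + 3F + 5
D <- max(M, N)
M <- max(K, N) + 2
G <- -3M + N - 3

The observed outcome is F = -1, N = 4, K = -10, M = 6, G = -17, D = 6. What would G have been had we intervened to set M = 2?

-5

Intervening sets M = 2 and removes its equation (M <- max(K, N) + 2).
G = -3M + N - 3  [with M=2, N=4]  = -5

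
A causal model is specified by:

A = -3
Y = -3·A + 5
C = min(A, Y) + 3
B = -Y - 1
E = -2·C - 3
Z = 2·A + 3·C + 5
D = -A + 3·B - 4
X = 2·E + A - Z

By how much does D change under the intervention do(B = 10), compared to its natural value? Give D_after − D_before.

The intervention breaks the incoming arrows to B: B = -Y - 1 no longer applies, and B = 10.
D = -A + 3·B - 4  [with A=-3, B=10]  = 29
Without intervention: Y = -3·A + 5  [with A=-3]  = 14; B = -Y - 1  [with Y=14]  = -15; D = -A + 3·B - 4  [with A=-3, B=-15]  = -46.
Change = 29 − (-46) = 75.

75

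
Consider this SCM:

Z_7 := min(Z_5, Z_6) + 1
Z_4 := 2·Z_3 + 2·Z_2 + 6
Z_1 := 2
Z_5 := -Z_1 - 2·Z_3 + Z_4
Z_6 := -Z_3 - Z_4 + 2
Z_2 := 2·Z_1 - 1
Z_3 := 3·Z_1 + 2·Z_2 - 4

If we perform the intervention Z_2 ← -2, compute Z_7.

Under do(Z_2=-2), the mechanism Z_2 := 2·Z_1 - 1 is discarded; Z_2 is fixed at -2.
Z_3 = 3·Z_1 + 2·Z_2 - 4  [with Z_1=2, Z_2=-2]  = -2
Z_4 = 2·Z_3 + 2·Z_2 + 6  [with Z_3=-2, Z_2=-2]  = -2
Z_5 = -Z_1 - 2·Z_3 + Z_4  [with Z_1=2, Z_3=-2, Z_4=-2]  = 0
Z_6 = -Z_3 - Z_4 + 2  [with Z_3=-2, Z_4=-2]  = 6
Z_7 = min(Z_5, Z_6) + 1  [with Z_5=0, Z_6=6]  = 1

1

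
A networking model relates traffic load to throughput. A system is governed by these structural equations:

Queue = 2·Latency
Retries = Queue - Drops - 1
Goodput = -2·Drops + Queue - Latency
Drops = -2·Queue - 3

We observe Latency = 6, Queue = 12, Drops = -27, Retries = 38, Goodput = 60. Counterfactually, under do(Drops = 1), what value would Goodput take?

do(Drops=1) replaces the equation Drops = -2·Queue - 3 with the constant Drops = 1.
Queue = 2·Latency  [with Latency=6]  = 12
Goodput = -2·Drops + Queue - Latency  [with Drops=1, Queue=12, Latency=6]  = 4

4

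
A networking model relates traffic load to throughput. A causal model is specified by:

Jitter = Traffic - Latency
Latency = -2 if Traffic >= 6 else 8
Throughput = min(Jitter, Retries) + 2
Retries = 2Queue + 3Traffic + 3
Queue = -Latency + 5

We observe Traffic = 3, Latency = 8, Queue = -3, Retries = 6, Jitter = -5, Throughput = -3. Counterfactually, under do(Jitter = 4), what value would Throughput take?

6

The intervention breaks the incoming arrows to Jitter: Jitter = Traffic - Latency no longer applies, and Jitter = 4.
Latency = -2 if Traffic >= 6 else 8  [with Traffic=3]  = 8
Queue = -Latency + 5  [with Latency=8]  = -3
Retries = 2Queue + 3Traffic + 3  [with Queue=-3, Traffic=3]  = 6
Throughput = min(Jitter, Retries) + 2  [with Jitter=4, Retries=6]  = 6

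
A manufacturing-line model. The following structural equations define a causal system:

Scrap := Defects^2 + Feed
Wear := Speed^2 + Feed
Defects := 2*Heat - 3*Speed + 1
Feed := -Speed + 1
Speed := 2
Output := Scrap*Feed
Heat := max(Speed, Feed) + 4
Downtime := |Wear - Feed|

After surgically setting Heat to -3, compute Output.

The intervention breaks the incoming arrows to Heat: Heat := max(Speed, Feed) + 4 no longer applies, and Heat = -3.
Feed = -Speed + 1  [with Speed=2]  = -1
Defects = 2*Heat - 3*Speed + 1  [with Heat=-3, Speed=2]  = -11
Scrap = Defects^2 + Feed  [with Defects=-11, Feed=-1]  = 120
Output = Scrap*Feed  [with Scrap=120, Feed=-1]  = -120

-120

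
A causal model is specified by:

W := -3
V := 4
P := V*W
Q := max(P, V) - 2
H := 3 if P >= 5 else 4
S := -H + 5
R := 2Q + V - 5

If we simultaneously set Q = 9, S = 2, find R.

17

Setting Q = 9, S = 2 by intervention discards those variables' equations.
R = 2Q + V - 5  [with Q=9, V=4]  = 17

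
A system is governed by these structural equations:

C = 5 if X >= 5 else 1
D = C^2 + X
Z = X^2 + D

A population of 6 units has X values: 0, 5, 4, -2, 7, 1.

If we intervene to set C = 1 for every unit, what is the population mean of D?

Under do(C=1), C's equation is replaced by C=1 for every unit. Per-unit D: 1, 6, 5, -1, 8, 2. Mean = 3.5.

3.5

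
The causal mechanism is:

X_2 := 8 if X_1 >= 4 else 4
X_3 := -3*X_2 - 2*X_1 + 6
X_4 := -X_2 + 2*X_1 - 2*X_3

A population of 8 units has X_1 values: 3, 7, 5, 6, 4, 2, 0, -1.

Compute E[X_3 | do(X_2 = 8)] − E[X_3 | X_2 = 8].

4.5

Every unit gets X_2=8 under the intervention. X_3 values become -24, -32, -28, -30, -26, -22, -18, -16; E[X_3|do(X_2=8)] = -24.5.
E[X_3|X_2=8] averages over only the 4 units with X_2=8 (X_1 = 7, 5, 6, 4): X_3 = -32, -28, -30, -26, mean -29.
Difference = -24.5 − (-29) = 4.5.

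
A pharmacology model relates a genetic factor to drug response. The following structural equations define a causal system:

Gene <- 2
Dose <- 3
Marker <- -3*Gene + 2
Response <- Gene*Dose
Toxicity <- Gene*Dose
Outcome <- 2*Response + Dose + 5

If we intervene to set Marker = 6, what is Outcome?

The intervention breaks the incoming arrows to Marker: Marker <- -3*Gene + 2 no longer applies, and Marker = 6.
No directed path runs from Marker to Outcome, so Outcome keeps its natural value.
Response = Gene*Dose  [with Gene=2, Dose=3]  = 6
Outcome = 2*Response + Dose + 5  [with Response=6, Dose=3]  = 20

20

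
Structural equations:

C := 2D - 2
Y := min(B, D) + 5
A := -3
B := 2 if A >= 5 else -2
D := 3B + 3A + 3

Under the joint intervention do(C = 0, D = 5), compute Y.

Under do(C = 0, D = 5), each intervened variable's structural equation is replaced by its fixed value.
B = 2 if A >= 5 else -2  [with A=-3]  = -2
Y = min(B, D) + 5  [with B=-2, D=5]  = 3

3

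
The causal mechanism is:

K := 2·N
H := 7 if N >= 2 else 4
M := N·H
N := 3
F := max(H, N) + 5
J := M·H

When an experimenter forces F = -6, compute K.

6

do(F=-6) replaces the equation F := max(H, N) + 5 with the constant F = -6.
K is not downstream of the intervention, so its value is determined by the original equations.
K = 2·N  [with N=3]  = 6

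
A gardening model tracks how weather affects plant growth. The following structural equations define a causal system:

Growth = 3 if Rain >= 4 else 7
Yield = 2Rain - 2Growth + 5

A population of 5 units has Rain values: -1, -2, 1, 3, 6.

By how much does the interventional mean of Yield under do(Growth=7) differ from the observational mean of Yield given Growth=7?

Under do(Growth=7), Growth's equation is replaced by Growth=7 for every unit. Per-unit Yield: -11, -13, -7, -3, 3. Mean = -6.2.
Observing Growth=7 restricts to units where Growth's equation naturally yields 7: Rain ∈ {-1, -2, 1, 3}. In that subpopulation Yield = -11, -13, -7, -3, mean -8.5.
Difference = -6.2 − (-8.5) = 2.3.

2.3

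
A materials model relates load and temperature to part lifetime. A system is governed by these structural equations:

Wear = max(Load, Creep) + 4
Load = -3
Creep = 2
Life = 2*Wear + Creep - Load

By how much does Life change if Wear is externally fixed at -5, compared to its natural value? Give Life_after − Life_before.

The intervention breaks the incoming arrows to Wear: Wear = max(Load, Creep) + 4 no longer applies, and Wear = -5.
Life = 2*Wear + Creep - Load  [with Wear=-5, Creep=2, Load=-3]  = -5
Without intervention: Wear = max(Load, Creep) + 4  [with Load=-3, Creep=2]  = 6; Life = 2*Wear + Creep - Load  [with Wear=6, Creep=2, Load=-3]  = 17.
Change = -5 − 17 = -22.

-22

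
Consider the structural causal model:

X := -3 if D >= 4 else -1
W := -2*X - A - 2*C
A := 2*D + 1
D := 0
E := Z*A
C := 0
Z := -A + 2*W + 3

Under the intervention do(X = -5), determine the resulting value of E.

The intervention breaks the incoming arrows to X: X := -3 if D >= 4 else -1 no longer applies, and X = -5.
A = 2*D + 1  [with D=0]  = 1
W = -2*X - A - 2*C  [with X=-5, A=1, C=0]  = 9
Z = -A + 2*W + 3  [with A=1, W=9]  = 20
E = Z*A  [with Z=20, A=1]  = 20

20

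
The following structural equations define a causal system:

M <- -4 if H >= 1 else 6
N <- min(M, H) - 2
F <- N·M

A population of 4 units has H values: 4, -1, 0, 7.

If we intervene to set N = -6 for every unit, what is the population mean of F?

-6

do(N=-6) breaks N's dependence on H. With N=-6 fixed, F across the units is 24, -36, -36, 24, mean -6.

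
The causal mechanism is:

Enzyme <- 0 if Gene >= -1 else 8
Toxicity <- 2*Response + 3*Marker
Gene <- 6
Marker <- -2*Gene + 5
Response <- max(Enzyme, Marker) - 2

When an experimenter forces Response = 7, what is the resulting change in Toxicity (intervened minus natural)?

Intervening sets Response = 7 and removes its equation (Response <- max(Enzyme, Marker) - 2).
Marker = -2*Gene + 5  [with Gene=6]  = -7
Toxicity = 2*Response + 3*Marker  [with Response=7, Marker=-7]  = -7
Without intervention: Enzyme = 0 if Gene >= -1 else 8  [with Gene=6]  = 0; Marker = -2*Gene + 5  [with Gene=6]  = -7; Response = max(Enzyme, Marker) - 2  [with Enzyme=0, Marker=-7]  = -2; Toxicity = 2*Response + 3*Marker  [with Response=-2, Marker=-7]  = -25.
Change = -7 − (-25) = 18.

18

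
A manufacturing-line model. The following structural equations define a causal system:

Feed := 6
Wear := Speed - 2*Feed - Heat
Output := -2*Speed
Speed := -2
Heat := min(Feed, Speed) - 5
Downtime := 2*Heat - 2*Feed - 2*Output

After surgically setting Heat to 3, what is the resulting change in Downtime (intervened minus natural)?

The intervention breaks the incoming arrows to Heat: Heat := min(Feed, Speed) - 5 no longer applies, and Heat = 3.
Output = -2*Speed  [with Speed=-2]  = 4
Downtime = 2*Heat - 2*Feed - 2*Output  [with Heat=3, Feed=6, Output=4]  = -14
Without intervention: Heat = min(Feed, Speed) - 5  [with Feed=6, Speed=-2]  = -7; Output = -2*Speed  [with Speed=-2]  = 4; Downtime = 2*Heat - 2*Feed - 2*Output  [with Heat=-7, Feed=6, Output=4]  = -34.
Change = -14 − (-34) = 20.

20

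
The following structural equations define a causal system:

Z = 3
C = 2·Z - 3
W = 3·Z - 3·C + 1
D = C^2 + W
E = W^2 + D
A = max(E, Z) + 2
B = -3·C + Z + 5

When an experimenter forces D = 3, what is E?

4

Intervening sets D = 3 and removes its equation (D = C^2 + W).
C = 2·Z - 3  [with Z=3]  = 3
W = 3·Z - 3·C + 1  [with Z=3, C=3]  = 1
E = W^2 + D  [with W=1, D=3]  = 4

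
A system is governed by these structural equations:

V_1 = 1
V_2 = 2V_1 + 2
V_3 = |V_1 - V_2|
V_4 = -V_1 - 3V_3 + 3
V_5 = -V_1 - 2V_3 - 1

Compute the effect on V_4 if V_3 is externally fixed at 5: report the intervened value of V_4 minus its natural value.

-6

The intervention breaks the incoming arrows to V_3: V_3 = |V_1 - V_2| no longer applies, and V_3 = 5.
V_4 = -V_1 - 3V_3 + 3  [with V_1=1, V_3=5]  = -13
Without intervention: V_2 = 2V_1 + 2  [with V_1=1]  = 4; V_3 = |V_1 - V_2|  [with V_1=1, V_2=4]  = 3; V_4 = -V_1 - 3V_3 + 3  [with V_1=1, V_3=3]  = -7.
Change = -13 − (-7) = -6.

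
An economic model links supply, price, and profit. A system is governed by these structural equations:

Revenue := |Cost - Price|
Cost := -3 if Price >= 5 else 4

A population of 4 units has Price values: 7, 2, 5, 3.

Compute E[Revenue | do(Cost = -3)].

Every unit gets Cost=-3 under the intervention. Revenue values become 10, 5, 8, 6; E[Revenue|do(Cost=-3)] = 7.25.

7.25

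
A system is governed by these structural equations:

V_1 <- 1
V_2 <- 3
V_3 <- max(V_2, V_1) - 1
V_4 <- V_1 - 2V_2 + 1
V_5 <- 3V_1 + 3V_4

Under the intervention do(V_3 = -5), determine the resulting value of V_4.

The intervention breaks the incoming arrows to V_3: V_3 <- max(V_2, V_1) - 1 no longer applies, and V_3 = -5.
V_4 is not downstream of the intervention, so its value is determined by the original equations.
V_4 = V_1 - 2V_2 + 1  [with V_1=1, V_2=3]  = -4

-4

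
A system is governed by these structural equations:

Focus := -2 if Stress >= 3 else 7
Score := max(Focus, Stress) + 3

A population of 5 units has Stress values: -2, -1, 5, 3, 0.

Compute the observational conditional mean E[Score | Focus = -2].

7

E[Score|Focus=-2] averages over only the 2 units with Focus=-2 (Stress = 5, 3): Score = 8, 6, mean 7.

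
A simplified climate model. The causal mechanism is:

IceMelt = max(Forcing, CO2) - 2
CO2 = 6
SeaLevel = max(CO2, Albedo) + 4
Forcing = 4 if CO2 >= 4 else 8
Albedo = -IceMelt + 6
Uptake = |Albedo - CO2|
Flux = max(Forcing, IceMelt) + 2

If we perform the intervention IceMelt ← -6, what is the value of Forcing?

Under do(IceMelt=-6), the mechanism IceMelt = max(Forcing, CO2) - 2 is discarded; IceMelt is fixed at -6.
Since Forcing is not a descendant of the intervened variable, it is unaffected.
Forcing = 4 if CO2 >= 4 else 8  [with CO2=6]  = 4

4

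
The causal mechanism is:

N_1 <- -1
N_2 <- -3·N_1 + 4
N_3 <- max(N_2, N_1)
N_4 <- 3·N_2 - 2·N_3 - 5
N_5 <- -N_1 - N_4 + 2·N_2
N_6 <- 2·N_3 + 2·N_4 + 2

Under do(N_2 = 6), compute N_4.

1

Under do(N_2=6), the mechanism N_2 <- -3·N_1 + 4 is discarded; N_2 is fixed at 6.
N_3 = max(N_2, N_1)  [with N_2=6, N_1=-1]  = 6
N_4 = 3·N_2 - 2·N_3 - 5  [with N_2=6, N_3=6]  = 1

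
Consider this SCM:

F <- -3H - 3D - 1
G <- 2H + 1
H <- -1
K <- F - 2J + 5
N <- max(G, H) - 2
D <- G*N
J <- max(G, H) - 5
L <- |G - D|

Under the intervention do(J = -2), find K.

Intervening sets J = -2 and removes its equation (J <- max(G, H) - 5).
G = 2H + 1  [with H=-1]  = -1
N = max(G, H) - 2  [with G=-1, H=-1]  = -3
D = G*N  [with G=-1, N=-3]  = 3
F = -3H - 3D - 1  [with H=-1, D=3]  = -7
K = F - 2J + 5  [with F=-7, J=-2]  = 2

2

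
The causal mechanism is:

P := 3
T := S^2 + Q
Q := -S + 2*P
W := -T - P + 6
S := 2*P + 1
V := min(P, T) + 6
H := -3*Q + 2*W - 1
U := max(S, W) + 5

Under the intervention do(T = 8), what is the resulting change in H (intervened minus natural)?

The intervention breaks the incoming arrows to T: T := S^2 + Q no longer applies, and T = 8.
S = 2*P + 1  [with P=3]  = 7
Q = -S + 2*P  [with S=7, P=3]  = -1
W = -T - P + 6  [with T=8, P=3]  = -5
H = -3*Q + 2*W - 1  [with Q=-1, W=-5]  = -8
Without intervention: S = 2*P + 1  [with P=3]  = 7; Q = -S + 2*P  [with S=7, P=3]  = -1; T = S^2 + Q  [with S=7, Q=-1]  = 48; W = -T - P + 6  [with T=48, P=3]  = -45; H = -3*Q + 2*W - 1  [with Q=-1, W=-45]  = -88.
Change = -8 − (-88) = 80.

80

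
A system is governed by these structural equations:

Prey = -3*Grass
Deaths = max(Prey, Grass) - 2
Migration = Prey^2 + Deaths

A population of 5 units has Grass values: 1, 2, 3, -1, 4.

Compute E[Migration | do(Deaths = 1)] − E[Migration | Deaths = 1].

10.8

Under do(Deaths=1), Deaths's equation is replaced by Deaths=1 for every unit. Per-unit Migration: 10, 37, 82, 10, 145. Mean = 56.8.
E[Migration|Deaths=1] averages over only the 2 units with Deaths=1 (Grass = 3, -1): Migration = 82, 10, mean 46.
Difference = 56.8 − 46 = 10.8.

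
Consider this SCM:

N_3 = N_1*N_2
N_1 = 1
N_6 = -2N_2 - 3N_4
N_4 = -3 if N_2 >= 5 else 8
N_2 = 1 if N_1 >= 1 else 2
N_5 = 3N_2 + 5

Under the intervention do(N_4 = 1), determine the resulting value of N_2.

1

The intervention breaks the incoming arrows to N_4: N_4 = -3 if N_2 >= 5 else 8 no longer applies, and N_4 = 1.
Since N_2 is not a descendant of the intervened variable, it is unaffected.
N_2 = 1 if N_1 >= 1 else 2  [with N_1=1]  = 1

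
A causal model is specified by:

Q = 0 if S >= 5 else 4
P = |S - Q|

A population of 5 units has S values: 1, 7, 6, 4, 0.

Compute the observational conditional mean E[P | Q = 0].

Observing Q=0 restricts to units where Q's equation naturally yields 0: S ∈ {7, 6}. In that subpopulation P = 7, 6, mean 6.5.

6.5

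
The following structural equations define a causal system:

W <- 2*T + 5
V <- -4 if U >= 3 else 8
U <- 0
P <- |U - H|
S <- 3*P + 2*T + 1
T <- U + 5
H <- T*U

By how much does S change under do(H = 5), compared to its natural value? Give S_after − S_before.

do(H=5) replaces the equation H <- T*U with the constant H = 5.
T = U + 5  [with U=0]  = 5
P = |U - H|  [with U=0, H=5]  = 5
S = 3*P + 2*T + 1  [with P=5, T=5]  = 26
Without intervention: T = U + 5  [with U=0]  = 5; H = T*U  [with T=5, U=0]  = 0; P = |U - H|  [with U=0, H=0]  = 0; S = 3*P + 2*T + 1  [with P=0, T=5]  = 11.
Change = 26 − 11 = 15.

15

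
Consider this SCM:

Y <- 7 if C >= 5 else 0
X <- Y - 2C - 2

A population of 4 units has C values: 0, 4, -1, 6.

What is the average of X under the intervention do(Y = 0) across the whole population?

-6.5

The intervention sets Y=0 in all 4 units regardless of C. Recomputing X per unit gives -2, -10, 0, -14; average -6.5.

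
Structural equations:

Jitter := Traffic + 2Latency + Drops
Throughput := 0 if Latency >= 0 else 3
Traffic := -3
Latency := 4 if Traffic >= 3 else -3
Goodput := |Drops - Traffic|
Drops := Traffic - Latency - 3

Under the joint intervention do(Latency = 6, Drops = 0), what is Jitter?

Setting Latency = 6, Drops = 0 by intervention discards those variables' equations.
Jitter = Traffic + 2Latency + Drops  [with Traffic=-3, Latency=6, Drops=0]  = 9

9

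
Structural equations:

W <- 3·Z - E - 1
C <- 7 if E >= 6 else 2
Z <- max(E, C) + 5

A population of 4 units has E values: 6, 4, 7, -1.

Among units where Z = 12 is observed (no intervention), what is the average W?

Conditioning on Z=12 selects the 2 unit(s) with E ∈ {6, 7}. Their W values: 29, 28. Mean = 28.5.

28.5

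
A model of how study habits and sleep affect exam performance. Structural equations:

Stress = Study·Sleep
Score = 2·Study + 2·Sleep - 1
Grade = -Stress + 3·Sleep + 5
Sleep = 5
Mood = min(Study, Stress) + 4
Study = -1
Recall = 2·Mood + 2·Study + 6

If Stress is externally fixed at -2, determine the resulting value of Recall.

8

The intervention breaks the incoming arrows to Stress: Stress = Study·Sleep no longer applies, and Stress = -2.
Mood = min(Study, Stress) + 4  [with Study=-1, Stress=-2]  = 2
Recall = 2·Mood + 2·Study + 6  [with Mood=2, Study=-1]  = 8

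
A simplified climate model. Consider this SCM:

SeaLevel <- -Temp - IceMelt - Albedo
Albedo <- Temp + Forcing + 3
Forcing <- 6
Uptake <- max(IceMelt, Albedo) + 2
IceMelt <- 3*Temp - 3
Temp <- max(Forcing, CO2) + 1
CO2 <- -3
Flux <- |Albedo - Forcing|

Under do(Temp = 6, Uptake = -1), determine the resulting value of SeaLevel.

-36

Under do(Temp = 6, Uptake = -1), each intervened variable's structural equation is replaced by its fixed value.
IceMelt = 3*Temp - 3  [with Temp=6]  = 15
Albedo = Temp + Forcing + 3  [with Temp=6, Forcing=6]  = 15
SeaLevel = -Temp - IceMelt - Albedo  [with Temp=6, IceMelt=15, Albedo=15]  = -36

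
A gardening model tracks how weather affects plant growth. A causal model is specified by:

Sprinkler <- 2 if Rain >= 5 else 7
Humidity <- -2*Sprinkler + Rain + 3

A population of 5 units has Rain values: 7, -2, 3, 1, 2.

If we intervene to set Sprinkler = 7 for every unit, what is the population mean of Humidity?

-8.8

The intervention sets Sprinkler=7 in all 5 units regardless of Rain. Recomputing Humidity per unit gives -4, -13, -8, -10, -9; average -8.8.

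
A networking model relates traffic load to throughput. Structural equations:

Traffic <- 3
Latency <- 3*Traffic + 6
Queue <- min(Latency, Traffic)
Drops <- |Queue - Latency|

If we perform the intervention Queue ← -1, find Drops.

The intervention breaks the incoming arrows to Queue: Queue <- min(Latency, Traffic) no longer applies, and Queue = -1.
Latency = 3*Traffic + 6  [with Traffic=3]  = 15
Drops = |Queue - Latency|  [with Queue=-1, Latency=15]  = 16

16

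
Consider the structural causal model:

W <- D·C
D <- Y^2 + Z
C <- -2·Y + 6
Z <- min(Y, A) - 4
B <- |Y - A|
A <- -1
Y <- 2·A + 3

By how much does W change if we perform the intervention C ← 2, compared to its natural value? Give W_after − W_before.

The intervention breaks the incoming arrows to C: C <- -2·Y + 6 no longer applies, and C = 2.
Y = 2·A + 3  [with A=-1]  = 1
Z = min(Y, A) - 4  [with Y=1, A=-1]  = -5
D = Y^2 + Z  [with Y=1, Z=-5]  = -4
W = D·C  [with D=-4, C=2]  = -8
Without intervention: Y = 2·A + 3  [with A=-1]  = 1; C = -2·Y + 6  [with Y=1]  = 4; Z = min(Y, A) - 4  [with Y=1, A=-1]  = -5; D = Y^2 + Z  [with Y=1, Z=-5]  = -4; W = D·C  [with D=-4, C=4]  = -16.
Change = -8 − (-16) = 8.

8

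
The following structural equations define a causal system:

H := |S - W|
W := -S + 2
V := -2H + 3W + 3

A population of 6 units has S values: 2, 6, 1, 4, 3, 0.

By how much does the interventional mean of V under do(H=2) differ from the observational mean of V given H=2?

Every unit gets H=2 under the intervention. V values become -1, -13, 2, -7, -4, 5; E[V|do(H=2)] = -3.
Conditioning on H=2 selects the 2 unit(s) with S ∈ {2, 0}. Their V values: -1, 5. Mean = 2.
Difference = -3 − 2 = -5.

-5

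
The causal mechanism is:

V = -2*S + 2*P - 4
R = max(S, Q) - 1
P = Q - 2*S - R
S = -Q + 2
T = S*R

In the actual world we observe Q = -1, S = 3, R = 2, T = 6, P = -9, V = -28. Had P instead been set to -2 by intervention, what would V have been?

-14

The intervention breaks the incoming arrows to P: P = Q - 2*S - R no longer applies, and P = -2.
S = -Q + 2  [with Q=-1]  = 3
V = -2*S + 2*P - 4  [with S=3, P=-2]  = -14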